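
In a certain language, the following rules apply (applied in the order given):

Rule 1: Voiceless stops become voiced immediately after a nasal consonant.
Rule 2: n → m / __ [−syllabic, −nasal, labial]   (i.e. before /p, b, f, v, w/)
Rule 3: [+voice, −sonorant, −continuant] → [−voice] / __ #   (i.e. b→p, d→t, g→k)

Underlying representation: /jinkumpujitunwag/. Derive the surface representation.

jingumbujitumwak

Rule 1 (post-nasal voicing): /k/ is a voiceless stop immediately after the nasal /n/, so it voices to [g]. /p/ is a voiceless stop immediately after the nasal /m/, so it voices to [b]. /jinkumpujitunwag/ → jingumbujitunwag.
Rule 2 (nasal place assimilation): /n/ precedes the labial consonant /w/, so it assimilates in place to [m]. /jingumbujitunwag/ → jingumbujitumwag.
Rule 3 (final devoicing): /g/ is a voiced stop in word-final position, so it devoices to [k]. /jingumbujitumwag/ → jingumbujitumwak.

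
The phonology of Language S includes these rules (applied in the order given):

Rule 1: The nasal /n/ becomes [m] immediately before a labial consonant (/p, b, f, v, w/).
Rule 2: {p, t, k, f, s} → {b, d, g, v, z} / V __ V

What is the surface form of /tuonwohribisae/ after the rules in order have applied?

Rule 1 (nasal place assimilation): /n/ precedes the labial consonant /w/, so it assimilates in place to [m]. /tuonwohribisae/ → tuomwohribisae.
Rule 2 (intervocalic voicing): /s/ is a voiceless obstruent between vowels /i/ and /a/, so it voices to [z]. /tuomwohribisae/ → tuomwohribizae.

tuomwohribizae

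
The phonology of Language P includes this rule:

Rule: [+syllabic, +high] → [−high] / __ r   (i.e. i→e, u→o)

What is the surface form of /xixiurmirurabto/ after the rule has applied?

/u/ is a high vowel immediately before /r/, so it lowers to [o].
/i/ is a high vowel immediately before /r/, so it lowers to [e].
/u/ is a high vowel immediately before /r/, so it lowers to [o].
The other instances of /i/ do not occur in the required environment and remain unchanged.
Surface form: [xixiormerorabto].

xixiormerorabto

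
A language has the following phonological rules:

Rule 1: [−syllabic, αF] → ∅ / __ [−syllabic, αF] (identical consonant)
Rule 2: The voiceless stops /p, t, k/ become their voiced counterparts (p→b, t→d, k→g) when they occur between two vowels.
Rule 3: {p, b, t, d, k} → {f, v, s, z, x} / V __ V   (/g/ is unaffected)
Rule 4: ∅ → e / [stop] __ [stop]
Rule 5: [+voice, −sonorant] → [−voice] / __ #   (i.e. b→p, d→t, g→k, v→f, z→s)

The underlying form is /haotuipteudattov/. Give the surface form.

haozuipeteuzazof

Rule 1 (degemination): /tt/ is a geminate; the first /t/ deletes. /haotuipteudattov/ → haotuipteudatov.
Rule 2 (intervocalic voicing): /t/ is a voiceless stop between vowels /o/ and /u/, so it voices to [d]. /t/ is a voiceless stop between vowels /a/ and /o/, so it voices to [d]. /haotuipteudatov/ → haoduipteudadov.
Rule 3 (intervocalic spirantization): /d/ is a stop between vowels /o/ and /u/, so it spirantizes to the fricative [z]. /d/ is a stop between vowels /u/ and /a/, so it spirantizes to the fricative [z]. /d/ is a stop between vowels /a/ and /o/, so it spirantizes to the fricative [z]. /haoduipteudadov/ → haozuipteuzazov.
Rule 4 (stop-cluster e-epenthesis): /p/ and /t/ form a stop–stop cluster, so [e] is inserted between them. /haozuipteuzazov/ → haozuipeteuzazov.
Rule 5 (final devoicing): /v/ is a voiced obstruent in word-final position, so it devoices to [f]. /haozuipeteuzazov/ → haozuipeteuzazof.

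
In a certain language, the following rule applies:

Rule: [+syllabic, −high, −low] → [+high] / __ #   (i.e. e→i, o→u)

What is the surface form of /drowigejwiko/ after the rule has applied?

/o/ is a mid vowel in word-final position, so it raises to [u].
The other instances of /o/, /e/ do not occur in the required environment and remain unchanged.
Surface form: [drowigejwiku].

drowigejwiku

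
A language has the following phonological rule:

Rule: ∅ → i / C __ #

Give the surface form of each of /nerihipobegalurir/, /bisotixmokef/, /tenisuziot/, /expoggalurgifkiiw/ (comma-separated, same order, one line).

nerihipobegaluriri, bisotixmokefi, tenisuzioti, expoggalurgifkiiwi

/nerihipobegalurir/: the form ends in the consonant /r/, so [i] is inserted word-finally. → [nerihipobegaluriri].
/bisotixmokef/: the form ends in the consonant /f/, so [i] is inserted word-finally. → [bisotixmokefi].
/tenisuziot/: the form ends in the consonant /t/, so [i] is inserted word-finally. → [tenisuzioti].
/expoggalurgifkiiw/: the form ends in the consonant /w/, so [i] is inserted word-finally. → [expoggalurgifkiiwi].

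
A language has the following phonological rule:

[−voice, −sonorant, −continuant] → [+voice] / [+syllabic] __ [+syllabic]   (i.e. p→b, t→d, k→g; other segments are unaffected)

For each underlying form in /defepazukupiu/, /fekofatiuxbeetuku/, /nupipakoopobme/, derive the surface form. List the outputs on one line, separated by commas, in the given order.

defebazugubiu, fegofadiuxbeedugu, nubibagoobobme

/defepazukupiu/: /p/ is a voiceless stop between vowels /e/ and /a/, so it voices to [b]. /k/ is a voiceless stop between vowels /u/ and /u/, so it voices to [g]. /p/ is a voiceless stop between vowels /u/ and /i/, so it voices to [b]. → [defebazugubiu].
/fekofatiuxbeetuku/: /k/ is a voiceless stop between vowels /e/ and /o/, so it voices to [g]. /t/ is a voiceless stop between vowels /a/ and /i/, so it voices to [d]. /t/ is a voiceless stop between vowels /e/ and /u/, so it voices to [d]. /k/ is a voiceless stop between vowels /u/ and /u/, so it voices to [g]. → [fegofadiuxbeedugu].
/nupipakoopobme/: /p/ is a voiceless stop between vowels /u/ and /i/, so it voices to [b]. /p/ is a voiceless stop between vowels /i/ and /a/, so it voices to [b]. /k/ is a voiceless stop between vowels /a/ and /o/, so it voices to [g]. /p/ is a voiceless stop between vowels /o/ and /o/, so it voices to [b]. → [nubibagoobobme].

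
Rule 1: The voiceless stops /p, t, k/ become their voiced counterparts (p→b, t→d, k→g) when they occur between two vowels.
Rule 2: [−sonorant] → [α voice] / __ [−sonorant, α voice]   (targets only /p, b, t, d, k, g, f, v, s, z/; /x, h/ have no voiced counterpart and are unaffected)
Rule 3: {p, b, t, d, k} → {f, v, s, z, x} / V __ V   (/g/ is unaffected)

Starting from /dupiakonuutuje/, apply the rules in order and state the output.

duviagonuuzuje

Rule 1 (intervocalic voicing): /p/ is a voiceless stop between vowels /u/ and /i/, so it voices to [b]. /k/ is a voiceless stop between vowels /a/ and /o/, so it voices to [g]. /t/ is a voiceless stop between vowels /u/ and /u/, so it voices to [d]. /dupiakonuutuje/ → dubiagonuuduje.
Rule 2 (regressive voicing assimilation): no segment meets the environment; /dubiagonuuduje/ is unchanged.
Rule 3 (intervocalic spirantization): /b/ is a stop between vowels /u/ and /i/, so it spirantizes to the fricative [v]. /d/ is a stop between vowels /u/ and /u/, so it spirantizes to the fricative [z]. /dubiagonuuduje/ → duviagonuuzuje.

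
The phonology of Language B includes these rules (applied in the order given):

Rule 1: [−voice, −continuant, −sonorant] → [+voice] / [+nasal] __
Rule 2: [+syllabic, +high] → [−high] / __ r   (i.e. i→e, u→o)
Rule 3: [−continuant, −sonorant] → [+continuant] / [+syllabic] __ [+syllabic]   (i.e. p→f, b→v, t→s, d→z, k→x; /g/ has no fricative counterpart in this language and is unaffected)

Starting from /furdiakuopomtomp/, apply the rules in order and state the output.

Rule 1 (post-nasal voicing): /t/ is a voiceless stop immediately after the nasal /m/, so it voices to [d]. /p/ is a voiceless stop immediately after the nasal /m/, so it voices to [b]. /furdiakuopomtomp/ → furdiakuopomdomb.
Rule 2 (pre-rhotic lowering): /u/ is a high vowel immediately before /r/, so it lowers to [o]. /furdiakuopomdomb/ → fordiakuopomdomb.
Rule 3 (intervocalic spirantization): /k/ is a stop between vowels /a/ and /u/, so it spirantizes to the fricative [x]. /p/ is a stop between vowels /o/ and /o/, so it spirantizes to the fricative [f]. /fordiakuopomdomb/ → fordiaxuofomdomb.

fordiaxuofomdomb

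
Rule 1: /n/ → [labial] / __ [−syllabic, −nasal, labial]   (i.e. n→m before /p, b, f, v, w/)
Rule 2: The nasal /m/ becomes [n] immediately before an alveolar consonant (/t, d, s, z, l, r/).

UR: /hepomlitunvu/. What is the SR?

heponlitumvu

Rule 1 (nasal place assimilation): /n/ precedes the labial consonant /v/, so it assimilates in place to [m]. /hepomlitunvu/ → hepomlitumvu.
Rule 2 (nasal place assimilation): /m/ precedes the alveolar consonant /l/, so it assimilates in place to [n]. /hepomlitumvu/ → heponlitumvu.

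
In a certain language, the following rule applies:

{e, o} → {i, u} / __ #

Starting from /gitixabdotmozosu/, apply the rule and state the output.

No segment of /gitixabdotmozosu/ meets the structural description of the rule, so the form surfaces unchanged.

gitixabdotmozosu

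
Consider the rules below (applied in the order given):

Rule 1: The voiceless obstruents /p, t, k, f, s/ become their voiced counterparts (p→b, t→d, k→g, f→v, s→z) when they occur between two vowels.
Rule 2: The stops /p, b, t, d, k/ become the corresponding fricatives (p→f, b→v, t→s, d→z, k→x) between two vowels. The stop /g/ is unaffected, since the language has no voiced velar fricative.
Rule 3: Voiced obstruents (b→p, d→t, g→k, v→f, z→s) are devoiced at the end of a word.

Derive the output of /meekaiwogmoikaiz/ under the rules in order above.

meegaiwogmoigais

Rule 1 (intervocalic voicing): /k/ is a voiceless obstruent between vowels /e/ and /a/, so it voices to [g]. /k/ is a voiceless obstruent between vowels /i/ and /a/, so it voices to [g]. /meekaiwogmoikaiz/ → meegaiwogmoigaiz.
Rule 2 (intervocalic spirantization): no segment meets the environment; /meegaiwogmoigaiz/ is unchanged.
Rule 3 (final devoicing): /z/ is a voiced obstruent in word-final position, so it devoices to [s]. /meegaiwogmoigaiz/ → meegaiwogmoigais.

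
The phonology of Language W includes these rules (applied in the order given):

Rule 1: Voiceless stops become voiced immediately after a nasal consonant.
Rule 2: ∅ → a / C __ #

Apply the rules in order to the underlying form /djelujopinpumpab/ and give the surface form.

djelujopinbumbaba

Rule 1 (post-nasal voicing): /p/ is a voiceless stop immediately after the nasal /n/, so it voices to [b]. /p/ is a voiceless stop immediately after the nasal /m/, so it voices to [b]. /djelujopinpumpab/ → djelujopinbumbab.
Rule 2 (final a-epenthesis): the form ends in the consonant /b/, so [a] is inserted word-finally. /djelujopinbumbab/ → djelujopinbumbaba.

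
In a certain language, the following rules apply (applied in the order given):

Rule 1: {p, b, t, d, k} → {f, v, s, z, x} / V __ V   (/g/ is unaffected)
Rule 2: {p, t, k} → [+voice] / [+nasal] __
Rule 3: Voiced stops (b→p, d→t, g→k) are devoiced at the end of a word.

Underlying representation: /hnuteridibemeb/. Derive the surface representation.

Rule 1 (intervocalic spirantization): /t/ is a stop between vowels /u/ and /e/, so it spirantizes to the fricative [s]. /d/ is a stop between vowels /i/ and /i/, so it spirantizes to the fricative [z]. /b/ is a stop between vowels /i/ and /e/, so it spirantizes to the fricative [v]. /hnuteridibemeb/ → hnuserizivemeb.
Rule 2 (post-nasal voicing): no segment meets the environment; /hnuserizivemeb/ is unchanged.
Rule 3 (final devoicing): /b/ is a voiced stop in word-final position, so it devoices to [p]. /hnuserizivemeb/ → hnuserizivemep.

hnuserizivemep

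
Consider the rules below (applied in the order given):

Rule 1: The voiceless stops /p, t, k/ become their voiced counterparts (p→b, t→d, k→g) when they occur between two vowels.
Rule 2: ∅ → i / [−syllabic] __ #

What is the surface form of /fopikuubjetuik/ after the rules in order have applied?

fobiguubjeduiki

Rule 1 (intervocalic voicing): /p/ is a voiceless stop between vowels /o/ and /i/, so it voices to [b]. /k/ is a voiceless stop between vowels /i/ and /u/, so it voices to [g]. /t/ is a voiceless stop between vowels /e/ and /u/, so it voices to [d]. /fopikuubjetuik/ → fobiguubjeduik.
Rule 2 (final i-epenthesis): the form ends in the consonant /k/, so [i] is inserted word-finally. /fobiguubjeduik/ → fobiguubjeduiki.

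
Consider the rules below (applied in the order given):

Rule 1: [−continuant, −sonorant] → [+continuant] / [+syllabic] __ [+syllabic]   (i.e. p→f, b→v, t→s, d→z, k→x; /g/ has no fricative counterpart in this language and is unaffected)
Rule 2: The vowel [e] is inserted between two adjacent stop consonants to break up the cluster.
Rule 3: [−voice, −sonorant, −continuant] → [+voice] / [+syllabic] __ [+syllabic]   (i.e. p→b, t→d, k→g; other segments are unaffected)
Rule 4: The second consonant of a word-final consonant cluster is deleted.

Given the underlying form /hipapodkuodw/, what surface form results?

Rule 1 (intervocalic spirantization): /p/ is a stop between vowels /i/ and /a/, so it spirantizes to the fricative [f]. /p/ is a stop between vowels /a/ and /o/, so it spirantizes to the fricative [f]. /hipapodkuodw/ → hifafodkuodw.
Rule 2 (stop-cluster e-epenthesis): /d/ and /k/ form a stop–stop cluster, so [e] is inserted between them. /hifafodkuodw/ → hifafodekuodw.
Rule 3 (intervocalic voicing): /k/ is a voiceless stop between vowels /e/ and /u/, so it voices to [g]. /hifafodekuodw/ → hifafodeguodw.
Rule 4 (final cluster simplification): /w/ is the second consonant of a word-final cluster /dw/, so it deletes. /hifafodeguodw/ → hifafodeguod.

hifafodeguod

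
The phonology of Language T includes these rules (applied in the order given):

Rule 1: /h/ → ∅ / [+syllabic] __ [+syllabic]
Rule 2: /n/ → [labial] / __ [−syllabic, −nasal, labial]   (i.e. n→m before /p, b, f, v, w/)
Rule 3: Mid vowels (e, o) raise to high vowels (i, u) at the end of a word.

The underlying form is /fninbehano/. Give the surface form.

fnimbeanu

Rule 1 (intervocalic h-deletion): /h/ occurs between vowels /e/ and /a/, so it deletes. /fninbehano/ → fninbeano.
Rule 2 (nasal place assimilation): /n/ precedes the labial consonant /b/, so it assimilates in place to [m]. /fninbeano/ → fnimbeano.
Rule 3 (final vowel raising): /o/ is a mid vowel in word-final position, so it raises to [u]. /fnimbeano/ → fnimbeanu.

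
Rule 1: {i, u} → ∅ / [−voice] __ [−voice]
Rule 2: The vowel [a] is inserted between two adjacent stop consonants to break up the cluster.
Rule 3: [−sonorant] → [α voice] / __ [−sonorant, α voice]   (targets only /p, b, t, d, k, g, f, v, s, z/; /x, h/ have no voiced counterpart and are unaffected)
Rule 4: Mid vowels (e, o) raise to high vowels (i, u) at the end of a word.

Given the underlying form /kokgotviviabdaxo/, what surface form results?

Rule 1 (high vowel syncope): no segment meets the environment; /kokgotviviabdaxo/ is unchanged.
Rule 2 (stop-cluster a-epenthesis): /k/ and /g/ form a stop–stop cluster, so [a] is inserted between them. /b/ and /d/ form a stop–stop cluster, so [a] is inserted between them. /kokgotviviabdaxo/ → kokagotviviabadaxo.
Rule 3 (regressive voicing assimilation): /t/ precedes the voiced obstruent /v/, so it voices to [d] by assimilation. /kokagotviviabadaxo/ → kokagodviviabadaxo.
Rule 4 (final vowel raising): /o/ is a mid vowel in word-final position, so it raises to [u]. /kokagodviviabadaxo/ → kokagodviviabadaxu.

kokagodviviabadaxu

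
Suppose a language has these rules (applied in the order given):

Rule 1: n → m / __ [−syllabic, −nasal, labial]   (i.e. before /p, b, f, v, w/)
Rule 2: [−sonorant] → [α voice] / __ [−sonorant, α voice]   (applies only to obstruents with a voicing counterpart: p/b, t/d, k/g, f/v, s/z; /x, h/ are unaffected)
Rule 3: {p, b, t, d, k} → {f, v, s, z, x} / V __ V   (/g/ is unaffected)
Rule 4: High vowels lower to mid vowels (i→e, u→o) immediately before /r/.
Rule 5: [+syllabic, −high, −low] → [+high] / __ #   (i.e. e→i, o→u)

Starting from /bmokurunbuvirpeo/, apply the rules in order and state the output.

Rule 1 (nasal place assimilation): /n/ precedes the labial consonant /b/, so it assimilates in place to [m]. /bmokurunbuvirpeo/ → bmokurumbuvirpeo.
Rule 2 (regressive voicing assimilation): no segment meets the environment; /bmokurumbuvirpeo/ is unchanged.
Rule 3 (intervocalic spirantization): /k/ is a stop between vowels /o/ and /u/, so it spirantizes to the fricative [x]. /bmokurumbuvirpeo/ → bmoxurumbuvirpeo.
Rule 4 (pre-rhotic lowering): /u/ is a high vowel immediately before /r/, so it lowers to [o]. /i/ is a high vowel immediately before /r/, so it lowers to [e]. /bmoxurumbuvirpeo/ → bmoxorumbuverpeo.
Rule 5 (final vowel raising): /o/ is a mid vowel in word-final position, so it raises to [u]. /bmoxorumbuverpeo/ → bmoxorumbuverpeu.

bmoxorumbuverpeu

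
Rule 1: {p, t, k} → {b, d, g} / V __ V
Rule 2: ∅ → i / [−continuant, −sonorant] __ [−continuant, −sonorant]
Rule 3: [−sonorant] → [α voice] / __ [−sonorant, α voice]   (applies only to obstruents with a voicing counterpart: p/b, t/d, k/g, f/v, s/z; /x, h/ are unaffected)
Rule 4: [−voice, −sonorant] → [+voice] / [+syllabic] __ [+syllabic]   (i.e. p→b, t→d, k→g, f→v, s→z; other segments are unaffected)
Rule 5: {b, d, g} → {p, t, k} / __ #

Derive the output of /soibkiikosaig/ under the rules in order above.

soibigiigozaik

Rule 1 (intervocalic voicing): /k/ is a voiceless stop between vowels /i/ and /o/, so it voices to [g]. /soibkiikosaig/ → soibkiigosaig.
Rule 2 (stop-cluster i-epenthesis): /b/ and /k/ form a stop–stop cluster, so [i] is inserted between them. /soibkiigosaig/ → soibikiigosaig.
Rule 3 (regressive voicing assimilation): no segment meets the environment; /soibikiigosaig/ is unchanged.
Rule 4 (intervocalic voicing): /k/ is a voiceless obstruent between vowels /i/ and /i/, so it voices to [g]. /s/ is a voiceless obstruent between vowels /o/ and /a/, so it voices to [z]. /soibikiigosaig/ → soibigiigozaig.
Rule 5 (final devoicing): /g/ is a voiced stop in word-final position, so it devoices to [k]. /soibigiigozaig/ → soibigiigozaik.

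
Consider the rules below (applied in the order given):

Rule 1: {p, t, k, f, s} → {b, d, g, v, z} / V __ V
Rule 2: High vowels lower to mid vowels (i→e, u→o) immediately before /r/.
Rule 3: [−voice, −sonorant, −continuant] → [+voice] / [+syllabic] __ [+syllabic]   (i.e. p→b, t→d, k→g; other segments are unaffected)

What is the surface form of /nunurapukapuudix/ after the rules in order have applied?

Rule 1 (intervocalic voicing): /p/ is a voiceless obstruent between vowels /a/ and /u/, so it voices to [b]. /k/ is a voiceless obstruent between vowels /u/ and /a/, so it voices to [g]. /p/ is a voiceless obstruent between vowels /a/ and /u/, so it voices to [b]. /nunurapukapuudix/ → nunurabugabuudix.
Rule 2 (pre-rhotic lowering): /u/ is a high vowel immediately before /r/, so it lowers to [o]. /nunurabugabuudix/ → nunorabugabuudix.
Rule 3 (intervocalic voicing): no segment meets the environment; /nunorabugabuudix/ is unchanged.

nunorabugabuudix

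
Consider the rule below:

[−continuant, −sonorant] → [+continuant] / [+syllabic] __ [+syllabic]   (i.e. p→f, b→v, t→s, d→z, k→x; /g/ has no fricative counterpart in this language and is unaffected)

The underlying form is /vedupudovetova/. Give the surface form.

/d/ is a stop between vowels /e/ and /u/, so it spirantizes to the fricative [z].
/p/ is a stop between vowels /u/ and /u/, so it spirantizes to the fricative [f].
/d/ is a stop between vowels /u/ and /o/, so it spirantizes to the fricative [z].
/t/ is a stop between vowels /e/ and /o/, so it spirantizes to the fricative [s].
Surface form: [vezufuzovesova].

vezufuzovesova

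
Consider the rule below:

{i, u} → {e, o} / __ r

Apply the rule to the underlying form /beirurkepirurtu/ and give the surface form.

beerorkeperortu

/i/ is a high vowel immediately before /r/, so it lowers to [e].
/u/ is a high vowel immediately before /r/, so it lowers to [o].
/i/ is a high vowel immediately before /r/, so it lowers to [e].
/u/ is a high vowel immediately before /r/, so it lowers to [o].
Surface form: [beerorkeperortu].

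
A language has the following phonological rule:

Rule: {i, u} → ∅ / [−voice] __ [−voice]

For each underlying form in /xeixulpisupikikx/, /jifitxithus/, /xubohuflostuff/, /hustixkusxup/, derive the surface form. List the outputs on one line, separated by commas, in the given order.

xeixulpspkkx, jiftxths, xubohflostff, hstxksxp

/xeixulpisupikikx/: /i/ is a high vowel flanked by voiceless consonants /p/ and /s/, so it deletes. /u/ is a high vowel flanked by voiceless consonants /s/ and /p/, so it deletes. /i/ is a high vowel flanked by voiceless consonants /p/ and /k/, so it deletes. /i/ is a high vowel flanked by voiceless consonants /k/ and /k/, so it deletes. → [xeixulpspkkx].
/jifitxithus/: /i/ is a high vowel flanked by voiceless consonants /f/ and /t/, so it deletes. /i/ is a high vowel flanked by voiceless consonants /x/ and /t/, so it deletes. /u/ is a high vowel flanked by voiceless consonants /h/ and /s/, so it deletes. → [jiftxths].
/xubohuflostuff/: /u/ is a high vowel flanked by voiceless consonants /h/ and /f/, so it deletes. /u/ is a high vowel flanked by voiceless consonants /t/ and /f/, so it deletes. → [xubohflostff].
/hustixkusxup/: /u/ is a high vowel flanked by voiceless consonants /h/ and /s/, so it deletes. /i/ is a high vowel flanked by voiceless consonants /t/ and /x/, so it deletes. /u/ is a high vowel flanked by voiceless consonants /k/ and /s/, so it deletes. /u/ is a high vowel flanked by voiceless consonants /x/ and /p/, so it deletes. → [hstxksxp].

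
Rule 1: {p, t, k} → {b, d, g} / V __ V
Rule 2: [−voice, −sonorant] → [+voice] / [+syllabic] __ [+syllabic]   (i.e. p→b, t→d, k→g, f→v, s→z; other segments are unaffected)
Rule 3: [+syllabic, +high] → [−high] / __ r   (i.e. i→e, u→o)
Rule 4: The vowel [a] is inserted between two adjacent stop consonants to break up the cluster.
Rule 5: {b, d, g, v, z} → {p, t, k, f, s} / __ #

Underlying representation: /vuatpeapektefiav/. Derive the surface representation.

Rule 1 (intervocalic voicing): /p/ is a voiceless stop between vowels /a/ and /e/, so it voices to [b]. /vuatpeapektefiav/ → vuatpeabektefiav.
Rule 2 (intervocalic voicing): /f/ is a voiceless obstruent between vowels /e/ and /i/, so it voices to [v]. /vuatpeabektefiav/ → vuatpeabekteviav.
Rule 3 (pre-rhotic lowering): no segment meets the environment; /vuatpeabekteviav/ is unchanged.
Rule 4 (stop-cluster a-epenthesis): /t/ and /p/ form a stop–stop cluster, so [a] is inserted between them. /k/ and /t/ form a stop–stop cluster, so [a] is inserted between them. /vuatpeabekteviav/ → vuatapeabekateviav.
Rule 5 (final devoicing): /v/ is a voiced obstruent in word-final position, so it devoices to [f]. /vuatapeabekateviav/ → vuatapeabekateviaf.

vuatapeabekateviaf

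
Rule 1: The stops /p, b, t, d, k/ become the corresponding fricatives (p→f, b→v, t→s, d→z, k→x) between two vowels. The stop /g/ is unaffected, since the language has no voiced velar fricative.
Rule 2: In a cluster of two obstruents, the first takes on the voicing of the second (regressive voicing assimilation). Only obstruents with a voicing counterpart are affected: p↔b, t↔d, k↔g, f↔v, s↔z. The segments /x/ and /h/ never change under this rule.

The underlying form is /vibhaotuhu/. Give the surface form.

viphaosuhu

Rule 1 (intervocalic spirantization): /t/ is a stop between vowels /o/ and /u/, so it spirantizes to the fricative [s]. /vibhaotuhu/ → vibhaosuhu.
Rule 2 (regressive voicing assimilation): /b/ precedes the voiceless obstruent /h/, so it devoices to [p] by assimilation. /vibhaosuhu/ → viphaosuhu.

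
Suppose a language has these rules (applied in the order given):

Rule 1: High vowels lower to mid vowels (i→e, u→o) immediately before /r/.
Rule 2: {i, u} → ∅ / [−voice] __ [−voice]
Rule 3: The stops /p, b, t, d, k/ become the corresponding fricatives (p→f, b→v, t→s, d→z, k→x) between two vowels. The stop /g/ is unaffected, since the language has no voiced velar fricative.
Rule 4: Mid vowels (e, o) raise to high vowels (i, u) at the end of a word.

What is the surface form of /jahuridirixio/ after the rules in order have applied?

jahorizerixiu

Rule 1 (pre-rhotic lowering): /u/ is a high vowel immediately before /r/, so it lowers to [o]. /i/ is a high vowel immediately before /r/, so it lowers to [e]. /jahuridirixio/ → jahoriderixio.
Rule 2 (high vowel syncope): no segment meets the environment; /jahoriderixio/ is unchanged.
Rule 3 (intervocalic spirantization): /d/ is a stop between vowels /i/ and /e/, so it spirantizes to the fricative [z]. /jahoriderixio/ → jahorizerixio.
Rule 4 (final vowel raising): /o/ is a mid vowel in word-final position, so it raises to [u]. /jahorizerixio/ → jahorizerixiu.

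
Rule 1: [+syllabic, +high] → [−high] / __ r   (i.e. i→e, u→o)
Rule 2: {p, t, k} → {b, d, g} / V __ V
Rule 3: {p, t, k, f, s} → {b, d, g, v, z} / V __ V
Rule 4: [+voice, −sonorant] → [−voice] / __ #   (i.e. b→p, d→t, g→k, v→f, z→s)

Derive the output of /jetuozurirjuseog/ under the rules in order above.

Rule 1 (pre-rhotic lowering): /u/ is a high vowel immediately before /r/, so it lowers to [o]. /i/ is a high vowel immediately before /r/, so it lowers to [e]. /jetuozurirjuseog/ → jetuozorerjuseog.
Rule 2 (intervocalic voicing): /t/ is a voiceless stop between vowels /e/ and /u/, so it voices to [d]. /jetuozorerjuseog/ → jeduozorerjuseog.
Rule 3 (intervocalic voicing): /s/ is a voiceless obstruent between vowels /u/ and /e/, so it voices to [z]. /jeduozorerjuseog/ → jeduozorerjuzeog.
Rule 4 (final devoicing): /g/ is a voiced obstruent in word-final position, so it devoices to [k]. /jeduozorerjuzeog/ → jeduozorerjuzeok.

jeduozorerjuzeok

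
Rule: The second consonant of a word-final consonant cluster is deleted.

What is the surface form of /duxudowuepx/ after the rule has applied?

duxudowuep

/x/ is the second consonant of a word-final cluster /px/, so it deletes.
Surface form: [duxudowuep].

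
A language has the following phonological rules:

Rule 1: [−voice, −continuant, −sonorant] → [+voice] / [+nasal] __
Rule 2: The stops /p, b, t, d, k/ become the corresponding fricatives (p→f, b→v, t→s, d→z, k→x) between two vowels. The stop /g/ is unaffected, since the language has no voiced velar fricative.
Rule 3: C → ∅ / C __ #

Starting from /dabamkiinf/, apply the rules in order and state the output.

davamgiin

Rule 1 (post-nasal voicing): /k/ is a voiceless stop immediately after the nasal /m/, so it voices to [g]. /dabamkiinf/ → dabamgiinf.
Rule 2 (intervocalic spirantization): /b/ is a stop between vowels /a/ and /a/, so it spirantizes to the fricative [v]. /dabamgiinf/ → davamgiinf.
Rule 3 (final cluster simplification): /f/ is the second consonant of a word-final cluster /nf/, so it deletes. /davamgiinf/ → davamgiin.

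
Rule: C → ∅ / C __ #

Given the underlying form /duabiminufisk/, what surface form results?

/k/ is the second consonant of a word-final cluster /sk/, so it deletes.
Surface form: [duabiminufis].

duabiminufis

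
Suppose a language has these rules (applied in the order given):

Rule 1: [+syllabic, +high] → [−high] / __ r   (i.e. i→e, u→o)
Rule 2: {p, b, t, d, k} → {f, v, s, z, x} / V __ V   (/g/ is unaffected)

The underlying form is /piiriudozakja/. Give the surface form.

Rule 1 (pre-rhotic lowering): /i/ is a high vowel immediately before /r/, so it lowers to [e]. /piiriudozakja/ → pieriudozakja.
Rule 2 (intervocalic spirantization): /d/ is a stop between vowels /u/ and /o/, so it spirantizes to the fricative [z]. /pieriudozakja/ → pieriuzozakja.

pieriuzozakja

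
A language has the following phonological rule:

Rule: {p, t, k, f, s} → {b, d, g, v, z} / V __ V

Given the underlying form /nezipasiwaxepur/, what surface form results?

nezibaziwaxebur

/p/ is a voiceless obstruent between vowels /i/ and /a/, so it voices to [b].
/s/ is a voiceless obstruent between vowels /a/ and /i/, so it voices to [z].
/p/ is a voiceless obstruent between vowels /e/ and /u/, so it voices to [b].
Surface form: [nezibaziwaxebur].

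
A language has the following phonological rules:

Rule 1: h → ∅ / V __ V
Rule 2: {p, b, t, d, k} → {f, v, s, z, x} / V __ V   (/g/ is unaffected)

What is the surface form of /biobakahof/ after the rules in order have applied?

Rule 1 (intervocalic h-deletion): /h/ occurs between vowels /a/ and /o/, so it deletes. /biobakahof/ → biobakaof.
Rule 2 (intervocalic spirantization): /b/ is a stop between vowels /o/ and /a/, so it spirantizes to the fricative [v]. /k/ is a stop between vowels /a/ and /a/, so it spirantizes to the fricative [x]. /biobakaof/ → biovaxaof.

biovaxaof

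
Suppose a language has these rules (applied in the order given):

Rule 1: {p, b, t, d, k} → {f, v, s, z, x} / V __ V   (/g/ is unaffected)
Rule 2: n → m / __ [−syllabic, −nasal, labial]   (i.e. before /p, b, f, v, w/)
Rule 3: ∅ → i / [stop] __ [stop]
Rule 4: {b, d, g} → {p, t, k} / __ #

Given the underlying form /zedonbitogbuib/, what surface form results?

Rule 1 (intervocalic spirantization): /d/ is a stop between vowels /e/ and /o/, so it spirantizes to the fricative [z]. /t/ is a stop between vowels /i/ and /o/, so it spirantizes to the fricative [s]. /zedonbitogbuib/ → zezonbisogbuib.
Rule 2 (nasal place assimilation): /n/ precedes the labial consonant /b/, so it assimilates in place to [m]. /zezonbisogbuib/ → zezombisogbuib.
Rule 3 (stop-cluster i-epenthesis): /g/ and /b/ form a stop–stop cluster, so [i] is inserted between them. /zezombisogbuib/ → zezombisogibuib.
Rule 4 (final devoicing): /b/ is a voiced stop in word-final position, so it devoices to [p]. /zezombisogibuib/ → zezombisogibuip.

zezombisogibuip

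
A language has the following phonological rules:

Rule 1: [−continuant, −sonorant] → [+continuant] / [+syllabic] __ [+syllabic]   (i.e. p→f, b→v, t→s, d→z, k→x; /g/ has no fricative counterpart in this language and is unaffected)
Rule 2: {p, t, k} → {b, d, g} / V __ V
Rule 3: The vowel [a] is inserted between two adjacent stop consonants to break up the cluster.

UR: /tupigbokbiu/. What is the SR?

tufigabokabiu

Rule 1 (intervocalic spirantization): /p/ is a stop between vowels /u/ and /i/, so it spirantizes to the fricative [f]. /tupigbokbiu/ → tufigbokbiu.
Rule 2 (intervocalic voicing): no segment meets the environment; /tufigbokbiu/ is unchanged.
Rule 3 (stop-cluster a-epenthesis): /g/ and /b/ form a stop–stop cluster, so [a] is inserted between them. /k/ and /b/ form a stop–stop cluster, so [a] is inserted between them. /tufigbokbiu/ → tufigabokabiu.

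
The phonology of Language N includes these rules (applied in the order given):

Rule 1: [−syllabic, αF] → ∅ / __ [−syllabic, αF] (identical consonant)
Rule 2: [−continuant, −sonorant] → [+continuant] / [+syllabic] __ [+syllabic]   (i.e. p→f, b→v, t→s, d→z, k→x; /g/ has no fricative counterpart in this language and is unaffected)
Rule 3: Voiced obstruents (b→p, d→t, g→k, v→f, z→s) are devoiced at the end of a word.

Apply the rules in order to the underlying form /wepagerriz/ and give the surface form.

wefageris

Rule 1 (degemination): /rr/ is a geminate; the first /r/ deletes. /wepagerriz/ → wepageriz.
Rule 2 (intervocalic spirantization): /p/ is a stop between vowels /e/ and /a/, so it spirantizes to the fricative [f]. /wepageriz/ → wefageriz.
Rule 3 (final devoicing): /z/ is a voiced obstruent in word-final position, so it devoices to [s]. /wefageriz/ → wefageris.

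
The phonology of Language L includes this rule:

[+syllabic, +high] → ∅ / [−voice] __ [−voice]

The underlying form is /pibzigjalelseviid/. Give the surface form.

pibzigjalelseviid

No segment of /pibzigjalelseviid/ meets the structural description of the rule, so the form surfaces unchanged.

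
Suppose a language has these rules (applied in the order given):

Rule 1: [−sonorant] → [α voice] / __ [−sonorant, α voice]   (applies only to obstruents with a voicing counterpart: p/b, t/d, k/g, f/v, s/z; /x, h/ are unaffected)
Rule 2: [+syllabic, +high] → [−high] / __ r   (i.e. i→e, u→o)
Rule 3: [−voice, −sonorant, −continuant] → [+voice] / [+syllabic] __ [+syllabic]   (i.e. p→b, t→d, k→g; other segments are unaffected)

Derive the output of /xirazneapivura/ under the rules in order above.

Rule 1 (regressive voicing assimilation): no segment meets the environment; /xirazneapivura/ is unchanged.
Rule 2 (pre-rhotic lowering): /i/ is a high vowel immediately before /r/, so it lowers to [e]. /u/ is a high vowel immediately before /r/, so it lowers to [o]. /xirazneapivura/ → xerazneapivora.
Rule 3 (intervocalic voicing): /p/ is a voiceless stop between vowels /a/ and /i/, so it voices to [b]. /xerazneapivora/ → xerazneabivora.

xerazneabivora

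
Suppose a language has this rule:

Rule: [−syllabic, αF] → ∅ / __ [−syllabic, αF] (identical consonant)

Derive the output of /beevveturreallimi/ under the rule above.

/vv/ is a geminate; the first /v/ deletes.
/rr/ is a geminate; the first /r/ deletes.
/ll/ is a geminate; the first /l/ deletes.
The other instances of /b/, /v/, /t/, /r/, /l/, /m/ do not occur in the required environment and remain unchanged.
Surface form: [beeveturealimi].

beeveturealimi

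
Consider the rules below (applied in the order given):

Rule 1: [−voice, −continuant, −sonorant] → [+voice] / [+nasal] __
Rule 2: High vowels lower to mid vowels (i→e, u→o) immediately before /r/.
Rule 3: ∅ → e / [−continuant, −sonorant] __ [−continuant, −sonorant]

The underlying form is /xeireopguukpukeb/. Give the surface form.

xeereopeguukepukeb

Rule 1 (post-nasal voicing): no segment meets the environment; /xeireopguukpukeb/ is unchanged.
Rule 2 (pre-rhotic lowering): /i/ is a high vowel immediately before /r/, so it lowers to [e]. /xeireopguukpukeb/ → xeereopguukpukeb.
Rule 3 (stop-cluster e-epenthesis): /p/ and /g/ form a stop–stop cluster, so [e] is inserted between them. /k/ and /p/ form a stop–stop cluster, so [e] is inserted between them. /xeereopguukpukeb/ → xeereopeguukepukeb.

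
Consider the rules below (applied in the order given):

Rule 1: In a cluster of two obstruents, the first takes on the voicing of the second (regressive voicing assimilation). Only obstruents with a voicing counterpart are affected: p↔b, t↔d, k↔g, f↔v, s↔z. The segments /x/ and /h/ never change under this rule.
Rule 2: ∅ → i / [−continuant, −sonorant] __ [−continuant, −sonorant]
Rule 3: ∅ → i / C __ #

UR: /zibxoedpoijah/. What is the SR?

Rule 1 (regressive voicing assimilation): /b/ precedes the voiceless obstruent /x/, so it devoices to [p] by assimilation. /d/ precedes the voiceless obstruent /p/, so it devoices to [t] by assimilation. /zibxoedpoijah/ → zipxoetpoijah.
Rule 2 (stop-cluster i-epenthesis): /t/ and /p/ form a stop–stop cluster, so [i] is inserted between them. /zipxoetpoijah/ → zipxoetipoijah.
Rule 3 (final i-epenthesis): the form ends in the consonant /h/, so [i] is inserted word-finally. /zipxoetipoijah/ → zipxoetipoijahi.

zipxoetipoijahi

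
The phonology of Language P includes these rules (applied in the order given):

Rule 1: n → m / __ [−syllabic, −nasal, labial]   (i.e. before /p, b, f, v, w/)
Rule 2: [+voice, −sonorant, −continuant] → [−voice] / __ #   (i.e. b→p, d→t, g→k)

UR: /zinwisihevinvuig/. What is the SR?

zimwisihevimvuik

Rule 1 (nasal place assimilation): /n/ precedes the labial consonant /w/, so it assimilates in place to [m]. /n/ precedes the labial consonant /v/, so it assimilates in place to [m]. /zinwisihevinvuig/ → zimwisihevimvuig.
Rule 2 (final devoicing): /g/ is a voiced stop in word-final position, so it devoices to [k]. /zimwisihevimvuig/ → zimwisihevimvuik.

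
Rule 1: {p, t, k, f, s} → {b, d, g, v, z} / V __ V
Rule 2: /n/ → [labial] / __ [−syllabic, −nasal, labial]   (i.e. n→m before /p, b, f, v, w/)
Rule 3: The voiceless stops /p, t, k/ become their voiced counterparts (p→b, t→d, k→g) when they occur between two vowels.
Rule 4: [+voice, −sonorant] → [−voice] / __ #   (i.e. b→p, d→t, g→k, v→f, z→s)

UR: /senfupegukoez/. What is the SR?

semfubegugoes

Rule 1 (intervocalic voicing): /p/ is a voiceless obstruent between vowels /u/ and /e/, so it voices to [b]. /k/ is a voiceless obstruent between vowels /u/ and /o/, so it voices to [g]. /senfupegukoez/ → senfubegugoez.
Rule 2 (nasal place assimilation): /n/ precedes the labial consonant /f/, so it assimilates in place to [m]. /senfubegugoez/ → semfubegugoez.
Rule 3 (intervocalic voicing): no segment meets the environment; /semfubegugoez/ is unchanged.
Rule 4 (final devoicing): /z/ is a voiced obstruent in word-final position, so it devoices to [s]. /semfubegugoez/ → semfubegugoes.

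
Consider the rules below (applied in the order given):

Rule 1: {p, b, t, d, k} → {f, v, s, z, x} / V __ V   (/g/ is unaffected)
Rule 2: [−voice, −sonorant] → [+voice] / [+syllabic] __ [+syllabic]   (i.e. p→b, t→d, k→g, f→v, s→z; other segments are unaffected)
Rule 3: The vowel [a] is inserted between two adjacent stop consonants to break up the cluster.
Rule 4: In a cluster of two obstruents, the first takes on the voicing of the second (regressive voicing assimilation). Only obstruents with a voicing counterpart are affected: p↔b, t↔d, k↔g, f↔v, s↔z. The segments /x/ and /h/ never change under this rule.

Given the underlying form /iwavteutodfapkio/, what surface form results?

Rule 1 (intervocalic spirantization): /t/ is a stop between vowels /u/ and /o/, so it spirantizes to the fricative [s]. /iwavteutodfapkio/ → iwavteusodfapkio.
Rule 2 (intervocalic voicing): /s/ is a voiceless obstruent between vowels /u/ and /o/, so it voices to [z]. /iwavteusodfapkio/ → iwavteuzodfapkio.
Rule 3 (stop-cluster a-epenthesis): /p/ and /k/ form a stop–stop cluster, so [a] is inserted between them. /iwavteuzodfapkio/ → iwavteuzodfapakio.
Rule 4 (regressive voicing assimilation): /v/ precedes the voiceless obstruent /t/, so it devoices to [f] by assimilation. /d/ precedes the voiceless obstruent /f/, so it devoices to [t] by assimilation. /iwavteuzodfapakio/ → iwafteuzotfapakio.

iwafteuzotfapakio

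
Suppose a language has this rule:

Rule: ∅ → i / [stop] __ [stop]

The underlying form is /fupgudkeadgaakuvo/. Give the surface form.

/p/ and /g/ form a stop–stop cluster, so [i] is inserted between them.
/d/ and /k/ form a stop–stop cluster, so [i] is inserted between them.
/d/ and /g/ form a stop–stop cluster, so [i] is inserted between them.
Surface form: [fupigudikeadigaakuvo].

fupigudikeadigaakuvo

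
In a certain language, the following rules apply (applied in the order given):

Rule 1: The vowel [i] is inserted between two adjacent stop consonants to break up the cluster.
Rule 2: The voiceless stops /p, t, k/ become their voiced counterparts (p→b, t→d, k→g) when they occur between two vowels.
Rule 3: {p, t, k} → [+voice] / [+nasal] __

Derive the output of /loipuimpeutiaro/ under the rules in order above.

Rule 1 (stop-cluster i-epenthesis): no segment meets the environment; /loipuimpeutiaro/ is unchanged.
Rule 2 (intervocalic voicing): /p/ is a voiceless stop between vowels /i/ and /u/, so it voices to [b]. /t/ is a voiceless stop between vowels /u/ and /i/, so it voices to [d]. /loipuimpeutiaro/ → loibuimpeudiaro.
Rule 3 (post-nasal voicing): /p/ is a voiceless stop immediately after the nasal /m/, so it voices to [b]. /loibuimpeudiaro/ → loibuimbeudiaro.

loibuimbeudiaro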